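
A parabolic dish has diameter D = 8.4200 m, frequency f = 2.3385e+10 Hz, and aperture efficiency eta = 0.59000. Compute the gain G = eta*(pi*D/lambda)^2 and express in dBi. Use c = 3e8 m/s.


lambda = c / f = 3.0000e+08 / 2.3385e+10 = 0.01282874 m
G_linear = 0.59000 * (pi * 8.4200 / 0.01282874)^2 = 2.508464e+06
G_dBi = 10 * log10(2.508464e+06) = 63.99 dBi

63.99 dBi


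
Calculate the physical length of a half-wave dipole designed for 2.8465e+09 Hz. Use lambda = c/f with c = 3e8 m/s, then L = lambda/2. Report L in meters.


lambda = c / f = 3.0000e+08 / 2.8465e+09 = 0.1053926 m
L = lambda / 2 = 0.1053926 / 2 = 0.05270 m

0.05270 m


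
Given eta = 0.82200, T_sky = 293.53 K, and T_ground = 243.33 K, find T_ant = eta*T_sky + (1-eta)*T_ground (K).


T_ant = 0.82200 * 293.53 + (1 - 0.82200) * 243.33 = 284.6 K

284.6 K


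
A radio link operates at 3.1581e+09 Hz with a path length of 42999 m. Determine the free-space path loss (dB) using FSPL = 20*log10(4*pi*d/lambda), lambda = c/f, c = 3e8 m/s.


lambda = c / f = 3.0000e+08 / 3.1581e+09 = 0.09499383 m
FSPL = 20 * log10(4*pi*42999/0.09499383) = 135.1 dB

135.1 dB


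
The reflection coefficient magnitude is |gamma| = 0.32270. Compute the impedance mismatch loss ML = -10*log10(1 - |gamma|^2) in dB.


ML = -10 * log10(1 - 0.32270^2) = -10 * log10(0.89586471) = 0.4776 dB

0.4776 dB


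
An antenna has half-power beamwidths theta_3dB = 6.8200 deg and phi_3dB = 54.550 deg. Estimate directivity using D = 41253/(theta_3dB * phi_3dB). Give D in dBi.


D_linear = 41253 / (6.8200 * 54.550) = 110.8859
D_dBi = 10 * log10(110.8859) = 20.45 dBi

20.45 dBi


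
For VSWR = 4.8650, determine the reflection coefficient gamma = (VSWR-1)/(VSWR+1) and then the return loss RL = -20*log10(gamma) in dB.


gamma = (4.8650 - 1) / (4.8650 + 1) = 0.6589940
RL = -20 * log10(0.6589940) = 3.622 dB

3.622 dB


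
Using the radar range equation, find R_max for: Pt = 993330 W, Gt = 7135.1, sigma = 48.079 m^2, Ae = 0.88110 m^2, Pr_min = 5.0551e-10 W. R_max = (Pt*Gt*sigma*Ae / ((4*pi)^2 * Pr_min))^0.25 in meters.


R^4 = 993330*7135.1*48.079*0.88110 / ((4*pi)^2 * 5.0551e-10) = 3.761186e+18
R_max = 3.761186e+18^0.25 = 44038 m

44038 m


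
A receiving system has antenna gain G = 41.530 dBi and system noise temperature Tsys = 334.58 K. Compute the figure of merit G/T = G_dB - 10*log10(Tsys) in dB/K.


G/T = 41.530 - 10*log10(334.58) = 41.530 - 25.24500 = 16.29 dB/K

16.29 dB/K


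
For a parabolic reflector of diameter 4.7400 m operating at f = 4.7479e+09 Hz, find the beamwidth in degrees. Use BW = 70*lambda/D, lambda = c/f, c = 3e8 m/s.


lambda = c / f = 3.0000e+08 / 4.7479e+09 = 0.06318583 m
BW = 70 * 0.06318583 / 4.7400 = 0.9331 deg

0.9331 deg


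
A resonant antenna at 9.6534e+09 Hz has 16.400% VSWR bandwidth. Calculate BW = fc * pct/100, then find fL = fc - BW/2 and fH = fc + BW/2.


BW = 9.6534e+09 * 16.400/100 = 1.583158e+09 Hz
fL = 9.6534e+09 - 1.583158e+09/2 = 8.862e+09 Hz
fH = 9.6534e+09 + 1.583158e+09/2 = 1.044e+10 Hz

BW=1.583e+09 Hz, fL=8.862e+09 Hz, fH=1.044e+10 Hz


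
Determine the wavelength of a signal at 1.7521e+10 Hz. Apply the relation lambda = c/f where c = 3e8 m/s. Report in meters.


lambda = c / f = 3.0000e+08 / 1.7521e+10 = 0.01712 m

0.01712 m


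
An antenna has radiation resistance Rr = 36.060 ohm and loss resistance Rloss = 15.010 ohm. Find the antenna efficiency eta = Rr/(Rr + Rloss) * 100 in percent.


eta = 36.060 / (36.060 + 15.010) * 100 = 70.61%

70.61%


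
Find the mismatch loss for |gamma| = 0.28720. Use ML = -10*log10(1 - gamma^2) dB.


ML = -10 * log10(1 - 0.28720^2) = -10 * log10(0.91751616) = 0.3739 dB

0.3739 dB


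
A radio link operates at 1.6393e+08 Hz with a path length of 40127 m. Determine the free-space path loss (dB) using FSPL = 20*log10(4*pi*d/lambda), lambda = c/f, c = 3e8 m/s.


lambda = c / f = 3.0000e+08 / 1.6393e+08 = 1.830049 m
FSPL = 20 * log10(4*pi*40127/1.830049) = 108.8 dB

108.8 dB


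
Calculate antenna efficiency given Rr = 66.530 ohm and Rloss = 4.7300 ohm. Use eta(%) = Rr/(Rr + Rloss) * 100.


eta = 66.530 / (66.530 + 4.7300) * 100 = 93.36%

93.36%


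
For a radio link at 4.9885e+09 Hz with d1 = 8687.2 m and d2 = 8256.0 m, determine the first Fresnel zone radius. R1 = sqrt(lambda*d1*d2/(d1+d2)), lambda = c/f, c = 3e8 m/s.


lambda = c / f = 3.0000e+08 / 4.9885e+09 = 0.06013832 m
R1 = sqrt(0.06013832 * 8687.2 * 8256.0 / (8687.2 + 8256.0)) = 15.96 m

15.96 m


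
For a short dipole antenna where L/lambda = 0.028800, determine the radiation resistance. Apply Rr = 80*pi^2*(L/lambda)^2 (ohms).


Rr = 80 * pi^2 * (0.028800)^2 = 80 * 9.869604 * 8.294400e-04 = 0.6549 ohm

0.6549 ohm


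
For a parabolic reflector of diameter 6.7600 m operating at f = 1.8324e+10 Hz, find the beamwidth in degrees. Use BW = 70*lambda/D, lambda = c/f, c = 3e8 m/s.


lambda = c / f = 3.0000e+08 / 1.8324e+10 = 0.01637197 m
BW = 70 * 0.01637197 / 6.7600 = 0.1695 deg

0.1695 deg


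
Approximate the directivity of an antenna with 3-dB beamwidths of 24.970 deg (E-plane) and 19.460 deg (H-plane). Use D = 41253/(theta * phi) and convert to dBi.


D_linear = 41253 / (24.970 * 19.460) = 84.89735
D_dBi = 10 * log10(84.89735) = 19.29 dBi

19.29 dBi


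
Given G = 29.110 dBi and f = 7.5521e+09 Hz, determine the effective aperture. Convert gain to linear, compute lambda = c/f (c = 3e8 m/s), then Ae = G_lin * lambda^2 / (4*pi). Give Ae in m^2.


lambda = c / f = 3.0000e+08 / 7.5521e+09 = 0.03972405 m
G_linear = 10^(29.110/10) = 814.7043
Ae = G_linear * lambda^2 / (4*pi) = 814.7043 * 0.03972405^2 / (4*pi) = 0.1023 m^2

0.1023 m^2


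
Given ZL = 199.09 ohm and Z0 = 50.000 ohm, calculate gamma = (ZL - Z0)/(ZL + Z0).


gamma = (199.09 - 50.000) / (199.09 + 50.000) = 0.5985

0.5985


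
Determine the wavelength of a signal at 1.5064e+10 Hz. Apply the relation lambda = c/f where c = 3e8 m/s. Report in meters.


lambda = c / f = 3.0000e+08 / 1.5064e+10 = 0.01992 m

0.01992 m


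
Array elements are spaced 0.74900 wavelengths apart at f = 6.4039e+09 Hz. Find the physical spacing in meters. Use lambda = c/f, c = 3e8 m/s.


lambda = c / f = 3.0000e+08 / 6.4039e+09 = 0.04684645 m
d = 0.74900 * 0.04684645 = 0.03509 m

0.03509 m


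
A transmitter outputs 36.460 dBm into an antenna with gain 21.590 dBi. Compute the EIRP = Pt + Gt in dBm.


EIRP = Pt + Gt = 36.460 + 21.590 = 58.05 dBm

58.05 dBm


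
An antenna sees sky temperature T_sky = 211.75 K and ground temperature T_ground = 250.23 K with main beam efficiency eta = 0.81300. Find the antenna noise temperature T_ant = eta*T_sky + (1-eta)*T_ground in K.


T_ant = 0.81300 * 211.75 + (1 - 0.81300) * 250.23 = 218.9 K

218.9 K


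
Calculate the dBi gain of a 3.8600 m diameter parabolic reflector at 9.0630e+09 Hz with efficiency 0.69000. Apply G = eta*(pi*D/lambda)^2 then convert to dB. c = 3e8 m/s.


lambda = c / f = 3.0000e+08 / 9.0630e+09 = 0.03310162 m
G_linear = 0.69000 * (pi * 3.8600 / 0.03310162)^2 = 92602.98
G_dBi = 10 * log10(92602.98) = 49.67 dBi

49.67 dBi


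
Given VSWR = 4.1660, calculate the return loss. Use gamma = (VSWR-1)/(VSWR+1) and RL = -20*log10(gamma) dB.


gamma = (4.1660 - 1) / (4.1660 + 1) = 0.6128533
RL = -20 * log10(0.6128533) = 4.253 dB

4.253 dB


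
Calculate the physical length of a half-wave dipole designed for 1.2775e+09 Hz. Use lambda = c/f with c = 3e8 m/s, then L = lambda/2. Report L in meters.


lambda = c / f = 3.0000e+08 / 1.2775e+09 = 0.2348337 m
L = lambda / 2 = 0.2348337 / 2 = 0.1174 m

0.1174 m


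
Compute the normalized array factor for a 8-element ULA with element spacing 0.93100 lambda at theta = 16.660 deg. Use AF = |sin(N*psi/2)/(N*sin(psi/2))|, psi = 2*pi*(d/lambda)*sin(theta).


psi = 2*pi*0.93100*sin(16.660 deg) = 1.677045 rad
AF = |sin(8*1.677045/2) / (8*sin(1.677045/2))| = 0.06931

0.06931


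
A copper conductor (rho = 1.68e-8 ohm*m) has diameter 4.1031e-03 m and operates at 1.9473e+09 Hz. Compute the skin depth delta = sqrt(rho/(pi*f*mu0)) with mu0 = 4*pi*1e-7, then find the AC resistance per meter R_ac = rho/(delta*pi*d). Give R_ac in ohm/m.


delta = sqrt(1.68e-8 / (pi * 1.9473e+09 * 4*pi*1e-7)) = 1.478286e-06 m
R_ac = 1.68e-8 / (1.478286e-06 * pi * 4.1031e-03) = 0.8816 ohm/m

0.8816 ohm/m


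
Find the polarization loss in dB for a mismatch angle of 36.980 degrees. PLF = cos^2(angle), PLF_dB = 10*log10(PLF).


PLF_linear = cos^2(36.980 deg) = 0.6381542
PLF_dB = 10 * log10(0.6381542) = -1.951 dB

-1.951 dB


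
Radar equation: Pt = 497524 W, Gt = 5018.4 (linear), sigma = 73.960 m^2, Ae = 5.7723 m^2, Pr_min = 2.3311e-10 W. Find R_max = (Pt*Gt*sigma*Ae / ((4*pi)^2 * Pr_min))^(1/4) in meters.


R^4 = 497524*5018.4*73.960*5.7723 / ((4*pi)^2 * 2.3311e-10) = 2.895639e+19
R_max = 2.895639e+19^0.25 = 73356 m

73356 m


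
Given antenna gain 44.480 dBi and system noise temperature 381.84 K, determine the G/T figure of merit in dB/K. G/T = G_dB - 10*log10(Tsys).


G/T = 44.480 - 10*log10(381.84) = 44.480 - 25.81881 = 18.66 dB/K

18.66 dB/K


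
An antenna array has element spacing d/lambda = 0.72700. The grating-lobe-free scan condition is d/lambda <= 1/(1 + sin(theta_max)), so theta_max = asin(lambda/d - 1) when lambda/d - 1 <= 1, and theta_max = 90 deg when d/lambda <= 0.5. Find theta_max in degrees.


lambda/d - 1 = 1/0.72700 - 1 = 0.3755158
theta_max = asin(0.3755158) = 22.06 deg

22.06 deg


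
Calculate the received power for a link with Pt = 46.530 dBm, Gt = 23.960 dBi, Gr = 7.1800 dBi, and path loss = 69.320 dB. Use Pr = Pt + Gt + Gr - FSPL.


Pr = 46.530 + 23.960 + 7.1800 - 69.320 = 8.35 dBm

8.35 dBm


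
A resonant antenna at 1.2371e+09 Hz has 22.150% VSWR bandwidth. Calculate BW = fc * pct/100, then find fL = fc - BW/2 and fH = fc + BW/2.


BW = 1.2371e+09 * 22.150/100 = 2.740176e+08 Hz
fL = 1.2371e+09 - 2.740176e+08/2 = 1.100e+09 Hz
fH = 1.2371e+09 + 2.740176e+08/2 = 1.374e+09 Hz

BW=2.740e+08 Hz, fL=1.100e+09 Hz, fH=1.374e+09 Hz


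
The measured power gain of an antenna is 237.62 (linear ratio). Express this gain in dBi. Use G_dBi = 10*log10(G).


G_dBi = 10 * log10(237.62) = 23.76 dBi

23.76 dBi


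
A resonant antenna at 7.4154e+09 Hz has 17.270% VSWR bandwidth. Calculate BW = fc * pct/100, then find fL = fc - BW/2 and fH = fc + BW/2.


BW = 7.4154e+09 * 17.270/100 = 1.280640e+09 Hz
fL = 7.4154e+09 - 1.280640e+09/2 = 6.775e+09 Hz
fH = 7.4154e+09 + 1.280640e+09/2 = 8.056e+09 Hz

BW=1.281e+09 Hz, fL=6.775e+09 Hz, fH=8.056e+09 Hz


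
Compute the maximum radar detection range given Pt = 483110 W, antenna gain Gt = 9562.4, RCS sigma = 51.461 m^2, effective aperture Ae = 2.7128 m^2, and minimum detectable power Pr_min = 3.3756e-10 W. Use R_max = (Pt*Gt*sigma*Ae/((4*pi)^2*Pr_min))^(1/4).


R^4 = 483110*9562.4*51.461*2.7128 / ((4*pi)^2 * 3.3756e-10) = 1.209869e+19
R_max = 1.209869e+19^0.25 = 58977 m

58977 m


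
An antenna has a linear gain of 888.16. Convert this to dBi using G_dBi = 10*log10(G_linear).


G_dBi = 10 * log10(888.16) = 29.48 dBi

29.48 dBi


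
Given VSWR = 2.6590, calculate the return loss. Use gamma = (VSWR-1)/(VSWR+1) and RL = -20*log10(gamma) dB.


gamma = (2.6590 - 1) / (2.6590 + 1) = 0.4534026
RL = -20 * log10(0.4534026) = 6.870 dB

6.870 dB


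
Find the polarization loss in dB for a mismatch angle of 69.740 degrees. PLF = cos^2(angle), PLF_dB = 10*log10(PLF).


PLF_linear = cos^2(69.740 deg) = 0.1199104
PLF_dB = 10 * log10(0.1199104) = -9.211 dB

-9.211 dB


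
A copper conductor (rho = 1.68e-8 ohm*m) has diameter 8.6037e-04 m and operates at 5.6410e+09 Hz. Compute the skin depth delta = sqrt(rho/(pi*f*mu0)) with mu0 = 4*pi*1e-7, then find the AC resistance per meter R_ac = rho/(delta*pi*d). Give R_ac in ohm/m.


delta = sqrt(1.68e-8 / (pi * 5.6410e+09 * 4*pi*1e-7)) = 8.685538e-07 m
R_ac = 1.68e-8 / (8.685538e-07 * pi * 8.6037e-04) = 7.156 ohm/m

7.156 ohm/m


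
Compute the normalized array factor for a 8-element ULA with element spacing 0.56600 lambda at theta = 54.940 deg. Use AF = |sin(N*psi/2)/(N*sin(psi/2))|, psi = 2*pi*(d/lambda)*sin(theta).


psi = 2*pi*0.56600*sin(54.940 deg) = 2.910999 rad
AF = |sin(8*2.910999/2) / (8*sin(2.910999/2))| = 0.1003

0.1003


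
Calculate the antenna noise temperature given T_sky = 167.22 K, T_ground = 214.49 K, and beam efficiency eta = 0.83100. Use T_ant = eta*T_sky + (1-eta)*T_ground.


T_ant = 0.83100 * 167.22 + (1 - 0.83100) * 214.49 = 175.2 K

175.2 K


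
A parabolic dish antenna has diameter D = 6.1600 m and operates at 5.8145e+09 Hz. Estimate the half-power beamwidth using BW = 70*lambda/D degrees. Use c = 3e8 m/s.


lambda = c / f = 3.0000e+08 / 5.8145e+09 = 0.05159515 m
BW = 70 * 0.05159515 / 6.1600 = 0.5863 deg

0.5863 deg


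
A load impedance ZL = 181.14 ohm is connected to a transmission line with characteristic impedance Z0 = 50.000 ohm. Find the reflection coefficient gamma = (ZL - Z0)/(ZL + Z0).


gamma = (181.14 - 50.000) / (181.14 + 50.000) = 0.5674

0.5674


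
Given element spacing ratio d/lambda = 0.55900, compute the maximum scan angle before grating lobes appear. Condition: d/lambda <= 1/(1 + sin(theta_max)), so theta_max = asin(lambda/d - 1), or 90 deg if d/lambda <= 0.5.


lambda/d - 1 = 1/0.55900 - 1 = 0.7889088
theta_max = asin(0.7889088) = 52.08 deg

52.08 deg


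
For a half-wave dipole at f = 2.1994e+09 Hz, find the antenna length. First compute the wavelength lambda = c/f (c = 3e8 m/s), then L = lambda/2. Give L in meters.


lambda = c / f = 3.0000e+08 / 2.1994e+09 = 0.1364008 m
L = lambda / 2 = 0.1364008 / 2 = 0.06820 m

0.06820 m


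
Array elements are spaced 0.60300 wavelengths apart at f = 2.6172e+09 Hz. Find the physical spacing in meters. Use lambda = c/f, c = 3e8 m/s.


lambda = c / f = 3.0000e+08 / 2.6172e+09 = 0.1146263 m
d = 0.60300 * 0.1146263 = 0.06912 m

0.06912 m


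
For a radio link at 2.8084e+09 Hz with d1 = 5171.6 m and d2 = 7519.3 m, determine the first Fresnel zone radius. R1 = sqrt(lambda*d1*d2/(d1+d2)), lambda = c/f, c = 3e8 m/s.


lambda = c / f = 3.0000e+08 / 2.8084e+09 = 0.1068224 m
R1 = sqrt(0.1068224 * 5171.6 * 7519.3 / (5171.6 + 7519.3)) = 18.09 m

18.09 m


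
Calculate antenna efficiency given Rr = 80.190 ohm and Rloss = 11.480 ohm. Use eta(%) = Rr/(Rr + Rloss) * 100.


eta = 80.190 / (80.190 + 11.480) * 100 = 87.48%

87.48%


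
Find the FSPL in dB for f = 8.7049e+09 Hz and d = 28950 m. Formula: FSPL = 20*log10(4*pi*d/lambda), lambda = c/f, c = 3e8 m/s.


lambda = c / f = 3.0000e+08 / 8.7049e+09 = 0.03446335 m
FSPL = 20 * log10(4*pi*28950/0.03446335) = 140.5 dB

140.5 dB


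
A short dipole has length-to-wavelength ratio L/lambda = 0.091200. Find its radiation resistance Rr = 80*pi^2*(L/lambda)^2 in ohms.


Rr = 80 * pi^2 * (0.091200)^2 = 80 * 9.869604 * 8.317440e-03 = 6.567 ohm

6.567 ohm


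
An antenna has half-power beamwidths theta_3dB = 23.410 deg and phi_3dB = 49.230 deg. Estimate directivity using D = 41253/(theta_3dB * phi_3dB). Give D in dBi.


D_linear = 41253 / (23.410 * 49.230) = 35.79516
D_dBi = 10 * log10(35.79516) = 15.54 dBi

15.54 dBi


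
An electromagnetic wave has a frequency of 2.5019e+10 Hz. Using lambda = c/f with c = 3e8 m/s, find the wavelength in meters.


lambda = c / f = 3.0000e+08 / 2.5019e+10 = 0.01199 m

0.01199 m


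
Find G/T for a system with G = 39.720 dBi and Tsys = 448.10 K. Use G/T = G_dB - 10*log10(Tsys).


G/T = 39.720 - 10*log10(448.10) = 39.720 - 26.51375 = 13.21 dB/K

13.21 dB/K


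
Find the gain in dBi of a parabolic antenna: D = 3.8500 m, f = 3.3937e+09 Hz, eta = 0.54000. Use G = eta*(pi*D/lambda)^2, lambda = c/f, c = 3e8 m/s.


lambda = c / f = 3.0000e+08 / 3.3937e+09 = 0.08839909 m
G_linear = 0.54000 * (pi * 3.8500 / 0.08839909)^2 = 10109.26
G_dBi = 10 * log10(10109.26) = 40.05 dBi

40.05 dBi


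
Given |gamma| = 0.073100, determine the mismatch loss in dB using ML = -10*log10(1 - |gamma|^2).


ML = -10 * log10(1 - 0.073100^2) = -10 * log10(0.99465639) = 0.02327 dB

0.02327 dB


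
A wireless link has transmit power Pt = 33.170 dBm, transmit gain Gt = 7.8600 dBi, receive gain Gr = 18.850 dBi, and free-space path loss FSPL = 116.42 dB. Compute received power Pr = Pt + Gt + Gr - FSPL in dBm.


Pr = 33.170 + 7.8600 + 18.850 - 116.42 = -56.54 dBm

-56.54 dBm


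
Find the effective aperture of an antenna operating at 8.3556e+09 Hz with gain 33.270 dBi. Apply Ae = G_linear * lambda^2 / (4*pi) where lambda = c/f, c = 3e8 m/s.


lambda = c / f = 3.0000e+08 / 8.3556e+09 = 0.03590406 m
G_linear = 10^(33.270/10) = 2123.244
Ae = G_linear * lambda^2 / (4*pi) = 2123.244 * 0.03590406^2 / (4*pi) = 0.2178 m^2

0.2178 m^2


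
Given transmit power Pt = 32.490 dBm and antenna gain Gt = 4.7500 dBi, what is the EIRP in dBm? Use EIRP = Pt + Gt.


EIRP = Pt + Gt = 32.490 + 4.7500 = 37.24 dBm

37.24 dBm


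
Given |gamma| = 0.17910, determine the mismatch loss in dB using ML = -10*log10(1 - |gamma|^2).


ML = -10 * log10(1 - 0.17910^2) = -10 * log10(0.96792319) = 0.1416 dB

0.1416 dB


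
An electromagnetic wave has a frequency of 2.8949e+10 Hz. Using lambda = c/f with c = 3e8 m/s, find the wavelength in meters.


lambda = c / f = 3.0000e+08 / 2.8949e+10 = 0.01036 m

0.01036 m


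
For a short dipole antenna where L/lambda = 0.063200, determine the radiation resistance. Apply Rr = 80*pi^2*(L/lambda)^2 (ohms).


Rr = 80 * pi^2 * (0.063200)^2 = 80 * 9.869604 * 3.994240e-03 = 3.154 ohm

3.154 ohm


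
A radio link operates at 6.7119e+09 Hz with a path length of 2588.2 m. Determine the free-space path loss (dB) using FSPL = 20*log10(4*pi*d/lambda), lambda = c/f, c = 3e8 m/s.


lambda = c / f = 3.0000e+08 / 6.7119e+09 = 0.04469673 m
FSPL = 20 * log10(4*pi*2588.2/0.04469673) = 117.2 dB

117.2 dB


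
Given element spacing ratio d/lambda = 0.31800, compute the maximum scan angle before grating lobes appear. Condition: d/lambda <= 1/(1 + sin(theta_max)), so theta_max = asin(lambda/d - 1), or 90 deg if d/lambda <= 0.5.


lambda/d - 1 = 1/0.31800 - 1 = 2.144654 >= 1
d/lambda <= 0.5, so the array can scan to endfire without grating lobes: theta_max = 90 deg

90 deg


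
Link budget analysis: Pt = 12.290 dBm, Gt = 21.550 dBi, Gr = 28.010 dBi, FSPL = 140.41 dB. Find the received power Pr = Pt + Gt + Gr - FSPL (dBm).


Pr = 12.290 + 21.550 + 28.010 - 140.41 = -78.56 dBm

-78.56 dBm


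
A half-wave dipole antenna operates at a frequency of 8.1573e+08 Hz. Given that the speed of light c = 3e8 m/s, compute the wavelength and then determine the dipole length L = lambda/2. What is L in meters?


lambda = c / f = 3.0000e+08 / 8.1573e+08 = 0.3677687 m
L = lambda / 2 = 0.3677687 / 2 = 0.1839 m

0.1839 m


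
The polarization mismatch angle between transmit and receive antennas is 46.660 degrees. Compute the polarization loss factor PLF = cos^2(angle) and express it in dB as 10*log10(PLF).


PLF_linear = cos^2(46.660 deg) = 0.4710437
PLF_dB = 10 * log10(0.4710437) = -3.269 dB

-3.269 dB


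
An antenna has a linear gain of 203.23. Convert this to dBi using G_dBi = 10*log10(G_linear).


G_dBi = 10 * log10(203.23) = 23.08 dBi

23.08 dBi


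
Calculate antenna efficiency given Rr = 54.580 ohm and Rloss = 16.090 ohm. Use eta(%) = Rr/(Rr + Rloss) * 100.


eta = 54.580 / (54.580 + 16.090) * 100 = 77.23%

77.23%


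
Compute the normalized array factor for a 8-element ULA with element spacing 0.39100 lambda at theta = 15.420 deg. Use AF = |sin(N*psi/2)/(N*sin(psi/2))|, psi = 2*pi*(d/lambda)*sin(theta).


psi = 2*pi*0.39100*sin(15.420 deg) = 0.6532252 rad
AF = |sin(8*0.6532252/2) / (8*sin(0.6532252/2))| = 0.1965

0.1965


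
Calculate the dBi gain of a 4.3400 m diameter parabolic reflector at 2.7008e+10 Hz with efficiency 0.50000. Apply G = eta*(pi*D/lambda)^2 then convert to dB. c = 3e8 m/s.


lambda = c / f = 3.0000e+08 / 2.7008e+10 = 0.01110782 m
G_linear = 0.50000 * (pi * 4.3400 / 0.01110782)^2 = 753340.9
G_dBi = 10 * log10(753340.9) = 58.77 dBi

58.77 dBi


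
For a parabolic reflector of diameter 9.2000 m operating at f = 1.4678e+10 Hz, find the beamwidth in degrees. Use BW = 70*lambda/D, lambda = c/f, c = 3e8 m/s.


lambda = c / f = 3.0000e+08 / 1.4678e+10 = 0.02043875 m
BW = 70 * 0.02043875 / 9.2000 = 0.1555 deg

0.1555 deg


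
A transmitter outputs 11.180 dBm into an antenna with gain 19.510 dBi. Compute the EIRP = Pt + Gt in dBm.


EIRP = Pt + Gt = 11.180 + 19.510 = 30.69 dBm

30.69 dBm


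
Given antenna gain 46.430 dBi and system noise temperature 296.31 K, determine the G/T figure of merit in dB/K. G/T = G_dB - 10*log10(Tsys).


G/T = 46.430 - 10*log10(296.31) = 46.430 - 24.71746 = 21.71 dB/K

21.71 dB/K


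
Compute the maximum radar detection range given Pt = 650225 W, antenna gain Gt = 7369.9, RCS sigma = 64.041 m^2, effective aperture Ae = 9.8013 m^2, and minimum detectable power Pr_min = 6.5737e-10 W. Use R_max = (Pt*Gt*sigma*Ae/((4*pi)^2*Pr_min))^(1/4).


R^4 = 650225*7369.9*64.041*9.8013 / ((4*pi)^2 * 6.5737e-10) = 2.897593e+19
R_max = 2.897593e+19^0.25 = 73368 m

73368 m


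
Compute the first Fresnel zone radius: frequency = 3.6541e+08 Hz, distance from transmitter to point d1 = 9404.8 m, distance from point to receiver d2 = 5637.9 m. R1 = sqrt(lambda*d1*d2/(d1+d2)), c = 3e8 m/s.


lambda = c / f = 3.0000e+08 / 3.6541e+08 = 0.8209956 m
R1 = sqrt(0.8209956 * 9404.8 * 5637.9 / (9404.8 + 5637.9)) = 53.79 m

53.79 m


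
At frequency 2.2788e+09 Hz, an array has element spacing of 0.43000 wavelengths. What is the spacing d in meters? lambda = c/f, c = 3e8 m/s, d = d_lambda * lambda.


lambda = c / f = 3.0000e+08 / 2.2788e+09 = 0.1316482 m
d = 0.43000 * 0.1316482 = 0.05661 m

0.05661 m


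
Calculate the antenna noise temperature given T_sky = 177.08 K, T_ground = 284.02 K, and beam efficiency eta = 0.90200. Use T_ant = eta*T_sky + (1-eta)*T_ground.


T_ant = 0.90200 * 177.08 + (1 - 0.90200) * 284.02 = 187.6 K

187.6 K


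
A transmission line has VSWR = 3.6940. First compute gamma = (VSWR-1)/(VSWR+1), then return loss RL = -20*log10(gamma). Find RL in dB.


gamma = (3.6940 - 1) / (3.6940 + 1) = 0.5739242
RL = -20 * log10(0.5739242) = 4.823 dB

4.823 dB


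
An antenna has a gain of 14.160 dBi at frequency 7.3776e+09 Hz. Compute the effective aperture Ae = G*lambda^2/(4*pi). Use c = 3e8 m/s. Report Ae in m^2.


lambda = c / f = 3.0000e+08 / 7.3776e+09 = 0.04066363 m
G_linear = 10^(14.160/10) = 26.06154
Ae = G_linear * lambda^2 / (4*pi) = 26.06154 * 0.04066363^2 / (4*pi) = 3.429e-03 m^2

3.429e-03 m^2


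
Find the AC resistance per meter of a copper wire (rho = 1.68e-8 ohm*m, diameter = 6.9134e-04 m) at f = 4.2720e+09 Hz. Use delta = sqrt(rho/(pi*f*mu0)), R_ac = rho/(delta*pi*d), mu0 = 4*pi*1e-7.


delta = sqrt(1.68e-8 / (pi * 4.2720e+09 * 4*pi*1e-7)) = 9.980657e-07 m
R_ac = 1.68e-8 / (9.980657e-07 * pi * 6.9134e-04) = 7.750 ohm/m

7.750 ohm/m


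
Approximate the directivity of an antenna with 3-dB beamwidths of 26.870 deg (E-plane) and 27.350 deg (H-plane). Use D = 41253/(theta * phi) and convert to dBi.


D_linear = 41253 / (26.870 * 27.350) = 56.13459
D_dBi = 10 * log10(56.13459) = 17.49 dBi

17.49 dBi


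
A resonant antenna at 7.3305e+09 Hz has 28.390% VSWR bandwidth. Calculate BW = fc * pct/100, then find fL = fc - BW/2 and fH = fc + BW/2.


BW = 7.3305e+09 * 28.390/100 = 2.081129e+09 Hz
fL = 7.3305e+09 - 2.081129e+09/2 = 6.290e+09 Hz
fH = 7.3305e+09 + 2.081129e+09/2 = 8.371e+09 Hz

BW=2.081e+09 Hz, fL=6.290e+09 Hz, fH=8.371e+09 Hz


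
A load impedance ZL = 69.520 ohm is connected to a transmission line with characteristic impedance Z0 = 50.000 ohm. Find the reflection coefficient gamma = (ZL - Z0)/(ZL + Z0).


gamma = (69.520 - 50.000) / (69.520 + 50.000) = 0.1633

0.1633


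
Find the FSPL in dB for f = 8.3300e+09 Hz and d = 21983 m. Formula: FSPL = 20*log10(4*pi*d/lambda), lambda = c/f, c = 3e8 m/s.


lambda = c / f = 3.0000e+08 / 8.3300e+09 = 0.03601441 m
FSPL = 20 * log10(4*pi*21983/0.03601441) = 137.7 dB

137.7 dB


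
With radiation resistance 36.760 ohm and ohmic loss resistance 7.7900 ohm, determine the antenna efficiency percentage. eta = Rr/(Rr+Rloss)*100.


eta = 36.760 / (36.760 + 7.7900) * 100 = 82.51%

82.51%


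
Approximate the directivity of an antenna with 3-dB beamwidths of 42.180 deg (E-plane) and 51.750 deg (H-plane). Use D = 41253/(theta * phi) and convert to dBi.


D_linear = 41253 / (42.180 * 51.750) = 18.89899
D_dBi = 10 * log10(18.89899) = 12.76 dBi

12.76 dBi


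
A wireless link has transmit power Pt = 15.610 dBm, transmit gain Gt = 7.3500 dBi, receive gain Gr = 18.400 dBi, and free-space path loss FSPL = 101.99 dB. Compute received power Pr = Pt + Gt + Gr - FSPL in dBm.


Pr = 15.610 + 7.3500 + 18.400 - 101.99 = -60.63 dBm

-60.63 dBm


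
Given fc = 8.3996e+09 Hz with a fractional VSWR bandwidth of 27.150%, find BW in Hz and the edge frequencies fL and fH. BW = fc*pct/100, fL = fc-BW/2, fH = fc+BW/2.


BW = 8.3996e+09 * 27.150/100 = 2.280491e+09 Hz
fL = 8.3996e+09 - 2.280491e+09/2 = 7.259e+09 Hz
fH = 8.3996e+09 + 2.280491e+09/2 = 9.540e+09 Hz

BW=2.280e+09 Hz, fL=7.259e+09 Hz, fH=9.540e+09 Hz


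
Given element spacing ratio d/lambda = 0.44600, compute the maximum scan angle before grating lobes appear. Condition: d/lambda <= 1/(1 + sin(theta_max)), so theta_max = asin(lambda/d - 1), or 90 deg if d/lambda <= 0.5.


lambda/d - 1 = 1/0.44600 - 1 = 1.242152 >= 1
d/lambda <= 0.5, so the array can scan to endfire without grating lobes: theta_max = 90 deg

90 deg


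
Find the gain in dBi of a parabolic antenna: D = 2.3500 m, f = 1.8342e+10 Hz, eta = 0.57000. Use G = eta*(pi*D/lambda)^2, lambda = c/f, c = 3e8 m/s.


lambda = c / f = 3.0000e+08 / 1.8342e+10 = 0.01635590 m
G_linear = 0.57000 * (pi * 2.3500 / 0.01635590)^2 = 116134.5
G_dBi = 10 * log10(116134.5) = 50.65 dBi

50.65 dBi


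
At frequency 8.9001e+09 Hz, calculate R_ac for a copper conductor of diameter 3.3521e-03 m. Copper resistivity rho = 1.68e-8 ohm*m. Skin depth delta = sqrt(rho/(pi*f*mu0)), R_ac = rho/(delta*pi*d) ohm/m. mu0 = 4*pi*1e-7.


delta = sqrt(1.68e-8 / (pi * 8.9001e+09 * 4*pi*1e-7)) = 6.914763e-07 m
R_ac = 1.68e-8 / (6.914763e-07 * pi * 3.3521e-03) = 2.307 ohm/m

2.307 ohm/m


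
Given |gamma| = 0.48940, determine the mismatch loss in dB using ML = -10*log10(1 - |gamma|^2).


ML = -10 * log10(1 - 0.48940^2) = -10 * log10(0.76048764) = 1.189 dB

1.189 dB


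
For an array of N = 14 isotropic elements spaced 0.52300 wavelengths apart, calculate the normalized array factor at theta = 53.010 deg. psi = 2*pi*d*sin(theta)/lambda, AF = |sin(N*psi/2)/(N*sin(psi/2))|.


psi = 2*pi*0.52300*sin(53.010 deg) = 2.624746 rad
AF = |sin(14*2.624746/2) / (14*sin(2.624746/2))| = 0.03388

0.03388


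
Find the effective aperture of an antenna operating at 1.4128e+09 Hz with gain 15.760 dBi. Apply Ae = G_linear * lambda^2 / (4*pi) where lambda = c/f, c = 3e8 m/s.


lambda = c / f = 3.0000e+08 / 1.4128e+09 = 0.2123443 m
G_linear = 10^(15.760/10) = 37.67038
Ae = G_linear * lambda^2 / (4*pi) = 37.67038 * 0.2123443^2 / (4*pi) = 0.1352 m^2

0.1352 m^2


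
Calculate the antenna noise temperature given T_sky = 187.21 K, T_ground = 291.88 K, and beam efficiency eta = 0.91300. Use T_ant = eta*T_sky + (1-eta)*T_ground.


T_ant = 0.91300 * 187.21 + (1 - 0.91300) * 291.88 = 196.3 K

196.3 K


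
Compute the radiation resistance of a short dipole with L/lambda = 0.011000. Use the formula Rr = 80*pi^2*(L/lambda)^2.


Rr = 80 * pi^2 * (0.011000)^2 = 80 * 9.869604 * 1.210000e-04 = 0.09554 ohm

0.09554 ohm


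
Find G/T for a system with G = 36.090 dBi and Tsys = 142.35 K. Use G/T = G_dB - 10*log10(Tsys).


G/T = 36.090 - 10*log10(142.35) = 36.090 - 21.53357 = 14.56 dB/K

14.56 dB/K


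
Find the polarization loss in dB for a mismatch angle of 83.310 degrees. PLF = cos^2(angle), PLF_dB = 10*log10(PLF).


PLF_linear = cos^2(83.310 deg) = 0.01357164
PLF_dB = 10 * log10(0.01357164) = -18.67 dB

-18.67 dB


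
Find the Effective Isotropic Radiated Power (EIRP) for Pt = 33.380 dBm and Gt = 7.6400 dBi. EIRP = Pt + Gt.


EIRP = Pt + Gt = 33.380 + 7.6400 = 41.02 dBm

41.02 dBm


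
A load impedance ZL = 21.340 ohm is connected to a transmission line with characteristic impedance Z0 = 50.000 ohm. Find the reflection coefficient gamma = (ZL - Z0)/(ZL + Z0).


gamma = (21.340 - 50.000) / (21.340 + 50.000) = -0.4017

-0.4017


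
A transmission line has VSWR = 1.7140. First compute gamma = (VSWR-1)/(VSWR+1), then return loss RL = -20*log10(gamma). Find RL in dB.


gamma = (1.7140 - 1) / (1.7140 + 1) = 0.2630803
RL = -20 * log10(0.2630803) = 11.60 dB

11.60 dB


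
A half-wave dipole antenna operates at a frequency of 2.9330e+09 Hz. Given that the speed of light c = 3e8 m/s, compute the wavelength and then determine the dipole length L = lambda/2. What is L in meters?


lambda = c / f = 3.0000e+08 / 2.9330e+09 = 0.1022844 m
L = lambda / 2 = 0.1022844 / 2 = 0.05114 m

0.05114 m


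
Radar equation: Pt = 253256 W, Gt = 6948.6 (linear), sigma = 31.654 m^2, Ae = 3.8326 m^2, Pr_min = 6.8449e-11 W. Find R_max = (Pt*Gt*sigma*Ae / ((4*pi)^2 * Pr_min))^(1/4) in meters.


R^4 = 253256*6948.6*31.654*3.8326 / ((4*pi)^2 * 6.8449e-11) = 1.975115e+19
R_max = 1.975115e+19^0.25 = 66665 m

66665 m


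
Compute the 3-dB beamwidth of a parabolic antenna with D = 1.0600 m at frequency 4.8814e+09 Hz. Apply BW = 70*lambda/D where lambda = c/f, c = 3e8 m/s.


lambda = c / f = 3.0000e+08 / 4.8814e+09 = 0.06145778 m
BW = 70 * 0.06145778 / 1.0600 = 4.059 deg

4.059 deg


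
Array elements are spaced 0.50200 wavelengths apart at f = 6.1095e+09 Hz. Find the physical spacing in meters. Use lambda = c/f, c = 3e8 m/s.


lambda = c / f = 3.0000e+08 / 6.1095e+09 = 0.04910385 m
d = 0.50200 * 0.04910385 = 0.02465 m

0.02465 m


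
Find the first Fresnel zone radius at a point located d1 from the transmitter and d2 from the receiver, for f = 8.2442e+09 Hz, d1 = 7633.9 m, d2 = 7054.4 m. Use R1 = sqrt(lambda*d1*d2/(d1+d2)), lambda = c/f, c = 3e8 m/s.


lambda = c / f = 3.0000e+08 / 8.2442e+09 = 0.03638922 m
R1 = sqrt(0.03638922 * 7633.9 * 7054.4 / (7633.9 + 7054.4)) = 11.55 m

11.55 m


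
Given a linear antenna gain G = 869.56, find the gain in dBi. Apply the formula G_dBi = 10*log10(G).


G_dBi = 10 * log10(869.56) = 29.39 dBi

29.39 dBi


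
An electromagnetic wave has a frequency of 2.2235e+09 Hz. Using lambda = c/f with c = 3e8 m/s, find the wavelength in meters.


lambda = c / f = 3.0000e+08 / 2.2235e+09 = 0.1349 m

0.1349 m


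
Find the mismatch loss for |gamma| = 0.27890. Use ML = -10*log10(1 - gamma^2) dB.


ML = -10 * log10(1 - 0.27890^2) = -10 * log10(0.92221479) = 0.3517 dB

0.3517 dB


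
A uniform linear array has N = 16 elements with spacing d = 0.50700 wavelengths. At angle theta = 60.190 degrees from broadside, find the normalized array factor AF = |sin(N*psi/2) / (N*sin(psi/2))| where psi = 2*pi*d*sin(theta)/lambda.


psi = 2*pi*0.50700*sin(60.190 deg) = 2.764056 rad
AF = |sin(16*2.764056/2) / (16*sin(2.764056/2))| = 7.699e-03

7.699e-03


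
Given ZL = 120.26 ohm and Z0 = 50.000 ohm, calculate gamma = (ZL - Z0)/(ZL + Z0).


gamma = (120.26 - 50.000) / (120.26 + 50.000) = 0.4127

0.4127


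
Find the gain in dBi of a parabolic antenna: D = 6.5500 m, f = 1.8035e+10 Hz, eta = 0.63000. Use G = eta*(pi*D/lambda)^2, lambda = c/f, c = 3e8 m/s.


lambda = c / f = 3.0000e+08 / 1.8035e+10 = 0.01663432 m
G_linear = 0.63000 * (pi * 6.5500 / 0.01663432)^2 = 964079.4
G_dBi = 10 * log10(964079.4) = 59.84 dBi

59.84 dBi


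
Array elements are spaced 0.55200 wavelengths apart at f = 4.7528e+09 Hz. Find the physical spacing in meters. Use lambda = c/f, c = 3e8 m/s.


lambda = c / f = 3.0000e+08 / 4.7528e+09 = 0.06312069 m
d = 0.55200 * 0.06312069 = 0.03484 m

0.03484 m


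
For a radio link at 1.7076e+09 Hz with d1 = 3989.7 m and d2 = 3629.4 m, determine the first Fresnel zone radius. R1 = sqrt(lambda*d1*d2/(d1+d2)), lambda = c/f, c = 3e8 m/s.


lambda = c / f = 3.0000e+08 / 1.7076e+09 = 0.1756852 m
R1 = sqrt(0.1756852 * 3989.7 * 3629.4 / (3989.7 + 3629.4)) = 18.27 m

18.27 m


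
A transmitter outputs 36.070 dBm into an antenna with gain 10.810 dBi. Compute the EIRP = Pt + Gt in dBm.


EIRP = Pt + Gt = 36.070 + 10.810 = 46.88 dBm

46.88 dBm


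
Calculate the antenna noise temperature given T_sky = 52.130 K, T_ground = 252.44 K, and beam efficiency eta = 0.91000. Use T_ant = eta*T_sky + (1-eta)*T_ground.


T_ant = 0.91000 * 52.130 + (1 - 0.91000) * 252.44 = 70.16 K

70.16 K


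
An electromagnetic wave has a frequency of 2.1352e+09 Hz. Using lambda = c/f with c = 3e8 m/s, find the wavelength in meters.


lambda = c / f = 3.0000e+08 / 2.1352e+09 = 0.1405 m

0.1405 m


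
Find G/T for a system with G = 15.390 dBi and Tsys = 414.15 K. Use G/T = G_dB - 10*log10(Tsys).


G/T = 15.390 - 10*log10(414.15) = 15.390 - 26.17158 = -10.78 dB/K

-10.78 dB/K


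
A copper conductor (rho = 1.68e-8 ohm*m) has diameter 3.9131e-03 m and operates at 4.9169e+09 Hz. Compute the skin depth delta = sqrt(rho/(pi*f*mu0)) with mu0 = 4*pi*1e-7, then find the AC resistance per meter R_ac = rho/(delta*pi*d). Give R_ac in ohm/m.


delta = sqrt(1.68e-8 / (pi * 4.9169e+09 * 4*pi*1e-7)) = 9.303130e-07 m
R_ac = 1.68e-8 / (9.303130e-07 * pi * 3.9131e-03) = 1.469 ohm/m

1.469 ohm/m


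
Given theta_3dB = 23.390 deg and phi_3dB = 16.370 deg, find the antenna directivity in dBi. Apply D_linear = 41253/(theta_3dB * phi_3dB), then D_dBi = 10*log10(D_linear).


D_linear = 41253 / (23.390 * 16.370) = 107.7399
D_dBi = 10 * log10(107.7399) = 20.32 dBi

20.32 dBi


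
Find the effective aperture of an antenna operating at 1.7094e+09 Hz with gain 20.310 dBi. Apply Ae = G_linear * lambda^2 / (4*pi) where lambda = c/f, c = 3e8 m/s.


lambda = c / f = 3.0000e+08 / 1.7094e+09 = 0.1755002 m
G_linear = 10^(20.310/10) = 107.3989
Ae = G_linear * lambda^2 / (4*pi) = 107.3989 * 0.1755002^2 / (4*pi) = 0.2632 m^2

0.2632 m^2


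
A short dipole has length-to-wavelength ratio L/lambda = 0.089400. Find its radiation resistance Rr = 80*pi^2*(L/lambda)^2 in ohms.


Rr = 80 * pi^2 * (0.089400)^2 = 80 * 9.869604 * 7.992360e-03 = 6.311 ohm

6.311 ohm


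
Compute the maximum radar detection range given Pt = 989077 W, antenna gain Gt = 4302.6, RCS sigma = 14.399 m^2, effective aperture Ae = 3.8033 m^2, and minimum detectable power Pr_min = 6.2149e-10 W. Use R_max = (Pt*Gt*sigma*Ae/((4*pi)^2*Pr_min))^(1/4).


R^4 = 989077*4302.6*14.399*3.8033 / ((4*pi)^2 * 6.2149e-10) = 2.374653e+18
R_max = 2.374653e+18^0.25 = 39255 m

39255 m


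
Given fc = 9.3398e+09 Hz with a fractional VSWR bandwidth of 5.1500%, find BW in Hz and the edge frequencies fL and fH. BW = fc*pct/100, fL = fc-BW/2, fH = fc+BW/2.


BW = 9.3398e+09 * 5.1500/100 = 4.809997e+08 Hz
fL = 9.3398e+09 - 4.809997e+08/2 = 9.099e+09 Hz
fH = 9.3398e+09 + 4.809997e+08/2 = 9.580e+09 Hz

BW=4.810e+08 Hz, fL=9.099e+09 Hz, fH=9.580e+09 Hz


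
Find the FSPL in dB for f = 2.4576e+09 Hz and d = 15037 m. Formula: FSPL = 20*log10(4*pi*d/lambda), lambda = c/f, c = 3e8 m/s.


lambda = c / f = 3.0000e+08 / 2.4576e+09 = 0.1220703 m
FSPL = 20 * log10(4*pi*15037/0.1220703) = 123.8 dB

123.8 dB


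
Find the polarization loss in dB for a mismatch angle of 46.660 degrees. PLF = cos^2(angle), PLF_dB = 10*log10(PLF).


PLF_linear = cos^2(46.660 deg) = 0.4710437
PLF_dB = 10 * log10(0.4710437) = -3.269 dB

-3.269 dB


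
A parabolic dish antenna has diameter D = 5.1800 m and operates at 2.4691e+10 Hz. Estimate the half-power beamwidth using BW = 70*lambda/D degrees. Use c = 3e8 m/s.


lambda = c / f = 3.0000e+08 / 2.4691e+10 = 0.01215018 m
BW = 70 * 0.01215018 / 5.1800 = 0.1642 deg

0.1642 deg


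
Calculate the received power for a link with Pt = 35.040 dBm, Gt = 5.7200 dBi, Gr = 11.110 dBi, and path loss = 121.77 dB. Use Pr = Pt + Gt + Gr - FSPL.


Pr = 35.040 + 5.7200 + 11.110 - 121.77 = -69.90 dBm

-69.90 dBm


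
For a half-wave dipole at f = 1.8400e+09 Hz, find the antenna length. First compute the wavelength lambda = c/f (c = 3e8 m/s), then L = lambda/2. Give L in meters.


lambda = c / f = 3.0000e+08 / 1.8400e+09 = 0.1630435 m
L = lambda / 2 = 0.1630435 / 2 = 0.08152 m

0.08152 m


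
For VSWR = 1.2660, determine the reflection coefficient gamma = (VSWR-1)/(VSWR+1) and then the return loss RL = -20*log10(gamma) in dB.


gamma = (1.2660 - 1) / (1.2660 + 1) = 0.1173875
RL = -20 * log10(0.1173875) = 18.61 dB

18.61 dB


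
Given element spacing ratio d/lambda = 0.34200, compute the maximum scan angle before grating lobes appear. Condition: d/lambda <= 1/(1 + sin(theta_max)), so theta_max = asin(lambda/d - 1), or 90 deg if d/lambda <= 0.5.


lambda/d - 1 = 1/0.34200 - 1 = 1.923977 >= 1
d/lambda <= 0.5, so the array can scan to endfire without grating lobes: theta_max = 90 deg

90 deg


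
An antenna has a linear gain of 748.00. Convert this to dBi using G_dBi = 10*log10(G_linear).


G_dBi = 10 * log10(748.00) = 28.74 dBi

28.74 dBi


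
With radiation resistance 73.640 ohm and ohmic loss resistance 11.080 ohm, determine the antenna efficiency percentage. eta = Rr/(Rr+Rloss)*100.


eta = 73.640 / (73.640 + 11.080) * 100 = 86.92%

86.92%


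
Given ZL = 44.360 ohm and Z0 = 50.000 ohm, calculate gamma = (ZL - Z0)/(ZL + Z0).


gamma = (44.360 - 50.000) / (44.360 + 50.000) = -0.05977

-0.05977


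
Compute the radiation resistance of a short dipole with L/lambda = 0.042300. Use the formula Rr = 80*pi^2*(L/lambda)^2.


Rr = 80 * pi^2 * (0.042300)^2 = 80 * 9.869604 * 1.789290e-03 = 1.413 ohm

1.413 ohm


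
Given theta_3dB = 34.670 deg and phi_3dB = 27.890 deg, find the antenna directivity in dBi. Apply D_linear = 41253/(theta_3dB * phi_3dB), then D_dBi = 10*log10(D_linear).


D_linear = 41253 / (34.670 * 27.890) = 42.66318
D_dBi = 10 * log10(42.66318) = 16.30 dBi

16.30 dBi


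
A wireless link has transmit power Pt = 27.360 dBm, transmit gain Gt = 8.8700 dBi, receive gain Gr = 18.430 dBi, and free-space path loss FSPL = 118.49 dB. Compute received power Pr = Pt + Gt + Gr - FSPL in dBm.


Pr = 27.360 + 8.8700 + 18.430 - 118.49 = -63.83 dBm

-63.83 dBm


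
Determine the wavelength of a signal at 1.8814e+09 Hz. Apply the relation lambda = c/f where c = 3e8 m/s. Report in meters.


lambda = c / f = 3.0000e+08 / 1.8814e+09 = 0.1595 m

0.1595 m


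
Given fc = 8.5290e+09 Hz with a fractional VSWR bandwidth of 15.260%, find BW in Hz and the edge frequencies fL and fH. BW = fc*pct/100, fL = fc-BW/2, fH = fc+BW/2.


BW = 8.5290e+09 * 15.260/100 = 1.301525e+09 Hz
fL = 8.5290e+09 - 1.301525e+09/2 = 7.878e+09 Hz
fH = 8.5290e+09 + 1.301525e+09/2 = 9.180e+09 Hz

BW=1.302e+09 Hz, fL=7.878e+09 Hz, fH=9.180e+09 Hz


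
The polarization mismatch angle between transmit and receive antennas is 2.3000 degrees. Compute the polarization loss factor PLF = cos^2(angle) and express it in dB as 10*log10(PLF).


PLF_linear = cos^2(2.3000 deg) = 0.9983894
PLF_dB = 10 * log10(0.9983894) = -7.000e-03 dB

-7.000e-03 dB


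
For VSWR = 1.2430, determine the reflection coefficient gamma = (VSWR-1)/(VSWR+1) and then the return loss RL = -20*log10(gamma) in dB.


gamma = (1.2430 - 1) / (1.2430 + 1) = 0.1083370
RL = -20 * log10(0.1083370) = 19.30 dB

19.30 dB


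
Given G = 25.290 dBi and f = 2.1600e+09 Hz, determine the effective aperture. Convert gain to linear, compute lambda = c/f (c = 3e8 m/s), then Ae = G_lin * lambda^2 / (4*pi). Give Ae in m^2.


lambda = c / f = 3.0000e+08 / 2.1600e+09 = 0.1388889 m
G_linear = 10^(25.290/10) = 338.0648
Ae = G_linear * lambda^2 / (4*pi) = 338.0648 * 0.1388889^2 / (4*pi) = 0.5189 m^2

0.5189 m^2
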